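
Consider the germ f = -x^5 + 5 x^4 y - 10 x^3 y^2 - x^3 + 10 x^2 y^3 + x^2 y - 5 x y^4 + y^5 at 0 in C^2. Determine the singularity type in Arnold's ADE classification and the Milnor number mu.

The Hessian of f at 0 is [[0, 0], [0, 0]] with rank 0, so corank 2. A Groebner basis of the Jacobian ideal J(f) in C{x,y} is {x*y/5 + y^4, x*y^2, x^2 - x*y}; counting standard monomials gives mu = 6. Corank 2; j^3 = -x^2*(x - y) has shape L^2 M (L != M), so D-series; mu = 6 gives D_6.

Type D_6, Milnor number mu = 6.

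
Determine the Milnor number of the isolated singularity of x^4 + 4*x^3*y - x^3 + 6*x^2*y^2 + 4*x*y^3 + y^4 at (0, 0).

6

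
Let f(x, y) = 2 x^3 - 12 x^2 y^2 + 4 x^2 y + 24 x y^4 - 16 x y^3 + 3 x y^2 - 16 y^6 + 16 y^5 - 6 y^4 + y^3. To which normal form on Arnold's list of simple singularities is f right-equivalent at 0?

The Hessian of f at 0 is [[0, 0], [0, 0]] with rank 0, so corank 2. A Groebner basis of the Jacobian ideal J(f) in C{x,y} is {y^3, x^2 - 3*y^2/2, x*y + 3*y^2/2}; counting standard monomials gives mu = 4. Corank 2; j^3 = (x + y)*(2*x^2 + 2*x*y + y^2) splits into three distinct lines over C (the quadratic factor has nonzero discriminant), so D_4.

D_{4}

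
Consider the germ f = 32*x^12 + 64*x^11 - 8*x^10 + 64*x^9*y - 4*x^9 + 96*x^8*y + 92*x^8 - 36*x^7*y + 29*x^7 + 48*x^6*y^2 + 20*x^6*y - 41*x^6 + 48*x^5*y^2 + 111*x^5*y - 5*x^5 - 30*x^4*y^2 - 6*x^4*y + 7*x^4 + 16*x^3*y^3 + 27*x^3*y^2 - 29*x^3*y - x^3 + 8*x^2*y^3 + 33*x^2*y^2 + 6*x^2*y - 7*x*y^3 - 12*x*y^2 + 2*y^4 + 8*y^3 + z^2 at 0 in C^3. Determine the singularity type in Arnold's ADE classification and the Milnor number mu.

The Hessian of f at 0 has rank 1. Corank 2; j^3 = -(x - 2*y)^3 is a perfect cube, so E-series; the 4-jet and mu = 7 give E_7.

Type E_{7}, Milnor number mu = 7.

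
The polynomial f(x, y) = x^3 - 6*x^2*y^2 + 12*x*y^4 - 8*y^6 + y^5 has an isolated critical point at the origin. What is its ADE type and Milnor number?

Type E_{8}, Milnor number mu = 8.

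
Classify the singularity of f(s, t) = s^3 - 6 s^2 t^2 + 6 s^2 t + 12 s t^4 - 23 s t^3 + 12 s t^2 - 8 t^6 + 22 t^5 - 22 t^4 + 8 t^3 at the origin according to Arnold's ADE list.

The Hessian of f at 0 is [[0, 0], [0, 0]] with rank 0, so corank 2. A Groebner basis of the Jacobian ideal J(f) in C{s,t} is {-s^2/4 - s*t + t^4 - t^3/12 - t^2, s^3 - 13*s^2/2 - 26*s*t + 35*t^3/6 - 26*t^2, s^2*t + 25*s^2/12 + 25*s*t/3 - 119*t^3/36 + 25*t^2/3, -s^2/2 + s*t^2 - 2*s*t + 11*t^3/6 - 2*t^2}; counting standard monomials gives mu = 7. Corank 2; j^3 = (s + 2*t)^3 is a perfect cube, so E-series; the 4-jet and mu = 7 give E_7.

E_7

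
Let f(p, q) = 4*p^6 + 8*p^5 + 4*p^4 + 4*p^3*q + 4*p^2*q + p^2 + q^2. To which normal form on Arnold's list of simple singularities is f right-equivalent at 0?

A_{1}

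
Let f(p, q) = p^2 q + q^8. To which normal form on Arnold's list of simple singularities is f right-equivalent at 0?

D9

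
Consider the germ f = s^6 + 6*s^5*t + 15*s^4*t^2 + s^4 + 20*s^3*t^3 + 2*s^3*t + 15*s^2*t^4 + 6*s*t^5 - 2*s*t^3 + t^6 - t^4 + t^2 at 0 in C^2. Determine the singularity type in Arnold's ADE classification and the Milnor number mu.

Type A3, Milnor number mu = 3.

The Hessian of f at 0 is [[0, 0], [0, 2]] with rank 1, so corank 1. A Groebner basis of the Jacobian ideal J(f) in C{s,t} is {s^3, t}; counting standard monomials gives mu = 3. Corank 1: A-series; mu = 3 gives A_3.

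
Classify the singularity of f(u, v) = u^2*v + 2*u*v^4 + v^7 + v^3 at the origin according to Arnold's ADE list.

D4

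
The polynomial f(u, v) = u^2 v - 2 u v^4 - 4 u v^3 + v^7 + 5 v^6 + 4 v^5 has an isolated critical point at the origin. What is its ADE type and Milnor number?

Type D_7, Milnor number mu = 7.

The Hessian of f at 0 has rank 0. Corank 2; j^3 = u^2*v has shape L^2 M (L != M), so D-series; mu = 7 gives D_7.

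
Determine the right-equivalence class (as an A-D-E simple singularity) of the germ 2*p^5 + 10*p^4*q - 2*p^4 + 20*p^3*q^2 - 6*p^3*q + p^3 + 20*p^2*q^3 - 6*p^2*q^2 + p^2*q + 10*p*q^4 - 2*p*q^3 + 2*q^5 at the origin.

D_6

The Hessian of f at 0 has rank 0. Corank 2; j^3 = p^2*(p + q) has shape L^2 M (L != M), so D-series; mu = 6 gives D_6.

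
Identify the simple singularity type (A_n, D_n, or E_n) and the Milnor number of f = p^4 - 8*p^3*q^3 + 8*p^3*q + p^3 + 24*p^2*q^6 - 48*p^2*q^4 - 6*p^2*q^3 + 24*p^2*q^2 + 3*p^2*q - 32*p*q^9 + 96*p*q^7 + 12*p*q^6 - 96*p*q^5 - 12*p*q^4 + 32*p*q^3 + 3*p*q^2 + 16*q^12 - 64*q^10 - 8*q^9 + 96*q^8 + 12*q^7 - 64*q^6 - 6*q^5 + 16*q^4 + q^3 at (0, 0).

Type E6, Milnor number mu = 6.

The Hessian of f at 0 is [[0, 0], [0, 0]] with rank 0, so corank 2. A Groebner basis of the Jacobian ideal J(f) in C{p,q} is {q^4, p*q^2 + 4*q^3/3, p^2 + 2*p*q + q^2}; counting standard monomials gives mu = 6. Corank 2; j^3 = (p + q)^3 is a perfect cube, so E-series; the 4-jet and mu = 6 give E_6.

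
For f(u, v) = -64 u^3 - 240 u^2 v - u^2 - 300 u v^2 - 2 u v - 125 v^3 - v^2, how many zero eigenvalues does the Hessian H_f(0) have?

Hessian at 0 has rank 1.

1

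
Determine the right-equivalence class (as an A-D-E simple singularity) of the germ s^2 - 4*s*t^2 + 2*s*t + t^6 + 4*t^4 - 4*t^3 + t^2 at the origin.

The Hessian of f at 0 is [[2, 2], [2, 2]] with rank 1, so corank 1. A Groebner basis of the Jacobian ideal J(f) in C{s,t} is {s^3 - 3*s^2/2 - 5*s*t/2 - s/2 - t/2, s^2*t + s^2 + 3*s*t/2 + s/4 + t/4, -s/2 + t^2 - t/2}; counting standard monomials gives mu = 5. Corank 1: A-series; mu = 5 gives A_5.

A5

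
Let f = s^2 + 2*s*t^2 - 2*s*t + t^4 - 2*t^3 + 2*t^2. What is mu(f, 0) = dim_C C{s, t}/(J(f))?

The Hessian of f at 0 is [[2, -2], [-2, 4]] with rank 2, so corank 0. A Groebner basis of the Jacobian ideal J(f) in C{s,t} is {s, t}; counting standard monomials gives mu = 1. Corank 0: nondegenerate Morse point, so A_1.

1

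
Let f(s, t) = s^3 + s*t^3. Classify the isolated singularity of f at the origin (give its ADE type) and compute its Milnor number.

The Hessian of f at 0 is [[0, 0], [0, 0]] with rank 0, so corank 2. A Groebner basis of the Jacobian ideal J(f) in C{s,t} is {s^3, s*t^2, 3*s^2 + t^3}; counting standard monomials gives mu = 7. Corank 2; j^3 = s^3 is a perfect cube, so E-series; the 4-jet and mu = 7 give E_7.

Type E7, Milnor number mu = 7.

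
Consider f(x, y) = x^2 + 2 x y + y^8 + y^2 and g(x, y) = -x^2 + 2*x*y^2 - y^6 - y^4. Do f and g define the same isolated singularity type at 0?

No.

The Hessian of f at 0 has rank 1. Corank 1: A-series; mu = 7 gives A_7. The Hessian of g at 0 has rank 1. Corank 1: A-series; mu = 5 gives A_5. f is A_7 but g is A_5, hence not right-equivalent.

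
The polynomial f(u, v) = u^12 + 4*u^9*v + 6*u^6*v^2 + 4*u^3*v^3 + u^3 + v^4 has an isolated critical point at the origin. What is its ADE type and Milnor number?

Type E6, Milnor number mu = 6.

The Hessian of f at 0 has rank 0. Corank 2; j^3 = u^3 is a perfect cube, so E-series; the 4-jet and mu = 6 give E_6.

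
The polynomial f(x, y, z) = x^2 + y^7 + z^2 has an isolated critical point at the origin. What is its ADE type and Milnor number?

The Hessian of f at 0 has rank 2. Corank 1: A-series; mu = 6 gives A_6.

Type A_{6}, Milnor number mu = 6.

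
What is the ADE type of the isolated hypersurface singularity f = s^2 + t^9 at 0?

A_8

The Hessian of f at 0 is [[2, 0], [0, 0]] with rank 1, so corank 1. A Groebner basis of the Jacobian ideal J(f) in C{s,t} is {t^8, s}; counting standard monomials gives mu = 8. Corank 1: A-series; mu = 8 gives A_8.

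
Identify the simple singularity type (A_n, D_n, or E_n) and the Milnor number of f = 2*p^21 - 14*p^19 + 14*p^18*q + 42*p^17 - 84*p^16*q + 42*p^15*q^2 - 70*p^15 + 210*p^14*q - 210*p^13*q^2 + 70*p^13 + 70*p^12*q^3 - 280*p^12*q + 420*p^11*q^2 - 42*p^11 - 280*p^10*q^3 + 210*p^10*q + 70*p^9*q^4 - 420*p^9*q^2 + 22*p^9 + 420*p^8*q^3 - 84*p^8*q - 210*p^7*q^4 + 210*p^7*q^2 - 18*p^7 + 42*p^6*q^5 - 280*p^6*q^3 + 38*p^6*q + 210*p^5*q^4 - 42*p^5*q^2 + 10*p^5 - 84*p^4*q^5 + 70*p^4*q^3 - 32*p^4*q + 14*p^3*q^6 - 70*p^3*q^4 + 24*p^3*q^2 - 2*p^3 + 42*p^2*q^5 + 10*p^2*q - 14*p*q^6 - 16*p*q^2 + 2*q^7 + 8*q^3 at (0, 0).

Type D_{8}, Milnor number mu = 8.

The Hessian of f at 0 is [[0, 0], [0, 0]] with rank 0, so corank 2. A Groebner basis of the Jacobian ideal J(f) in C{p,q} is {263*p^2/1992 + p*q^3 - 1301*p*q/1992 + 775*q^2/996, 391*p^2/3984 - 1813*p*q/3984 + q^4 + 1031*q^2/1992, p^3 - 12*p*q^2 + 16*q^3, p^2*q - 4*p*q^2 + 4*q^3}; counting standard monomials gives mu = 8. Corank 2; j^3 = -2*(p - 2*q)^2*(p - q) has shape L^2 M (L != M), so D-series; mu = 8 gives D_8.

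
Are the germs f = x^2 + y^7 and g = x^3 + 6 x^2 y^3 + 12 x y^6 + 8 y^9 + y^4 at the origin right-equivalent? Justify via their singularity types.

No.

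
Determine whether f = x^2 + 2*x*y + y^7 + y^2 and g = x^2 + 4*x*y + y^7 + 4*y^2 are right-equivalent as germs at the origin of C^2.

Yes.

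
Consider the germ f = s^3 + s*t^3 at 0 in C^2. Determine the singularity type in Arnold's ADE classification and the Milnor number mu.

Type E_7, Milnor number mu = 7.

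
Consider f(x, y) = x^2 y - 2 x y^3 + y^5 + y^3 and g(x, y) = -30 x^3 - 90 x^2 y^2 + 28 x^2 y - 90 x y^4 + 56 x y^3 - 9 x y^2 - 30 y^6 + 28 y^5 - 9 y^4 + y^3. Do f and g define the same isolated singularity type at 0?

The Hessian of f at 0 has rank 0. Corank 2; j^3 = y*(x^2 + y^2) splits into three distinct lines over C (the quadratic factor has nonzero discriminant), so D_4. The Hessian of g at 0 has rank 0. Corank 2; j^3 = -(3*x - y)*(10*x^2 - 6*x*y + y^2) splits into three distinct lines over C (the quadratic factor has nonzero discriminant), so D_4. Both have type D_4, hence right-equivalent.

Yes.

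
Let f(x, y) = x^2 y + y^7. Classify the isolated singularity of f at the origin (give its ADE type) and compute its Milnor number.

The Hessian of f at 0 has rank 0. Corank 2; j^3 = x^2*y has shape L^2 M (L != M), so D-series; mu = 8 gives D_8.

Type D_{8}, Milnor number mu = 8.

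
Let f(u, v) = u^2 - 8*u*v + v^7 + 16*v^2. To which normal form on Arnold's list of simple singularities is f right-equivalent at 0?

A_6

The Hessian of f at 0 has rank 1. Corank 1: A-series; mu = 6 gives A_6.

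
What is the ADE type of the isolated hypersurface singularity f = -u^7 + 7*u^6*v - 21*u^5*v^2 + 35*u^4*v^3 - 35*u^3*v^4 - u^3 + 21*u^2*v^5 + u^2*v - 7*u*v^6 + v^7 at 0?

D_{8}

The Hessian of f at 0 has rank 0. Corank 2; j^3 = -u^2*(u - v) has shape L^2 M (L != M), so D-series; mu = 8 gives D_8.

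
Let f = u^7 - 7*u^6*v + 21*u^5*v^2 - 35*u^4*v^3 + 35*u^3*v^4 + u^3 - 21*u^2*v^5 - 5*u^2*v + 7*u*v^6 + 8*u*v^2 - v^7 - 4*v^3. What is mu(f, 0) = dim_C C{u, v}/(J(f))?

8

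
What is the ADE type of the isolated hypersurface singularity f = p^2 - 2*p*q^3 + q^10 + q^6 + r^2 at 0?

The Hessian of f at 0 has rank 2. Corank 1: A-series; mu = 9 gives A_9.

A_{9}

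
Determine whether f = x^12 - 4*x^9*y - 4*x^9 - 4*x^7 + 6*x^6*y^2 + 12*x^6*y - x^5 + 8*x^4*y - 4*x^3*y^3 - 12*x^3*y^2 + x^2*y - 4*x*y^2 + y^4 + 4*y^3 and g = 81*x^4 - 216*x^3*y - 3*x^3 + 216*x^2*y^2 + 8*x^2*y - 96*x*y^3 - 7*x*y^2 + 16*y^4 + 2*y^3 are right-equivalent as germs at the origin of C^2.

Yes.

The Hessian of f at 0 has rank 0. Corank 2; j^3 = y*(x - 2*y)^2 has shape L^2 M (L != M), so D-series; mu = 5 gives D_5. The Hessian of g at 0 has rank 0. Corank 2; j^3 = -(x - y)^2*(3*x - 2*y) has shape L^2 M (L != M), so D-series; mu = 5 gives D_5. Both have type D_5, hence right-equivalent.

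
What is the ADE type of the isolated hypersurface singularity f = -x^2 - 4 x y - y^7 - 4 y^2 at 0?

A6

The Hessian of f at 0 is [[-2, -4], [-4, -8]] with rank 1, so corank 1. A Groebner basis of the Jacobian ideal J(f) in C{x,y} is {y^6, x + 2*y}; counting standard monomials gives mu = 6. Corank 1: A-series; mu = 6 gives A_6.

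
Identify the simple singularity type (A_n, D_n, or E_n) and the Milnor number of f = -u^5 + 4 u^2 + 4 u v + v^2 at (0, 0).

The Hessian of f at 0 has rank 1. Corank 1: A-series; mu = 4 gives A_4.

Type A4, Milnor number mu = 4.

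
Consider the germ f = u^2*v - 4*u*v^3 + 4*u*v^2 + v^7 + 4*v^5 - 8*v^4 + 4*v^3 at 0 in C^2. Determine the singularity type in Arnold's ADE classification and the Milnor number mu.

Type D_8, Milnor number mu = 8.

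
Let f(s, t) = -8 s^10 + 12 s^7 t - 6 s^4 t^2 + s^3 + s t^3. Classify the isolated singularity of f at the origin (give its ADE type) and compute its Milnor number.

Type E_{7}, Milnor number mu = 7.

The Hessian of f at 0 is [[0, 0], [0, 0]] with rank 0, so corank 2. A Groebner basis of the Jacobian ideal J(f) in C{s,t} is {s^3, s*t^2, 3*s^2 + t^3}; counting standard monomials gives mu = 7. Corank 2; j^3 = s^3 is a perfect cube, so E-series; the 4-jet and mu = 7 give E_7.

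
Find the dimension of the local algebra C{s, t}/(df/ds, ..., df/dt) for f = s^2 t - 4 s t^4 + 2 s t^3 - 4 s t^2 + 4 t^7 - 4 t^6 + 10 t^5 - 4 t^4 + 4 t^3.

6

The Hessian of f at 0 has rank 0. Corank 2; j^3 = t*(s - 2*t)^2 has shape L^2 M (L != M), so D-series; mu = 6 gives D_6.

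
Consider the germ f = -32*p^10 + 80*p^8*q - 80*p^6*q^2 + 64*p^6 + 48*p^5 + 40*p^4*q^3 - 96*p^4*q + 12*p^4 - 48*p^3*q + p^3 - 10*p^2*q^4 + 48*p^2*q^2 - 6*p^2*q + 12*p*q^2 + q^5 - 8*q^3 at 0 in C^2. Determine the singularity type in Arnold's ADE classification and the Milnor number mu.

Type E_{8}, Milnor number mu = 8.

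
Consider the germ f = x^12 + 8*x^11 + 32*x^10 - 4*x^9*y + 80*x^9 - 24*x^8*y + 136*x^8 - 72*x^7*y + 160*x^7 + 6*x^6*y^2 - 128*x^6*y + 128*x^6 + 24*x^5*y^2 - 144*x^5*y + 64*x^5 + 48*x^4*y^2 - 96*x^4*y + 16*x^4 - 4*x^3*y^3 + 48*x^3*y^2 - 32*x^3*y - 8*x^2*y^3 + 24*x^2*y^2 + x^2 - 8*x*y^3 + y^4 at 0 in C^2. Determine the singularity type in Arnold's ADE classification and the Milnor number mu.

Type A_{3}, Milnor number mu = 3.

The Hessian of f at 0 is [[2, 0], [0, 0]] with rank 1, so corank 1. A Groebner basis of the Jacobian ideal J(f) in C{x,y} is {y^3, x}; counting standard monomials gives mu = 3. Corank 1: A-series; mu = 3 gives A_3.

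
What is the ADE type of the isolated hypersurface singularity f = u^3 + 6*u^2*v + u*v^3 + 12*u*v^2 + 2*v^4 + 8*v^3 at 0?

The Hessian of f at 0 has rank 0. Corank 2; j^3 = (u + 2*v)^3 is a perfect cube, so E-series; the 4-jet and mu = 7 give E_7.

E7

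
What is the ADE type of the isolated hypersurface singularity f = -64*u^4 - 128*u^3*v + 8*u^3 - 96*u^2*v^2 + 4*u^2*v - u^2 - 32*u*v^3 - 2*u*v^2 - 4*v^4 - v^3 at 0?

A_2

The Hessian of f at 0 has rank 1. Corank 1: A-series; mu = 2 gives A_2.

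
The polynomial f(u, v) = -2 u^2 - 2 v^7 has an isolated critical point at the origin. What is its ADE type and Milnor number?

Type A_6, Milnor number mu = 6.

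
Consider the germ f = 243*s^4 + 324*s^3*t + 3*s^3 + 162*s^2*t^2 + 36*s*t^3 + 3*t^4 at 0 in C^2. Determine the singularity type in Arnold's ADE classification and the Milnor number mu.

The Hessian of f at 0 is [[0, 0], [0, 0]] with rank 0, so corank 2. A Groebner basis of the Jacobian ideal J(f) in C{s,t} is {t^4, s*t^2 + t^3/9, s^2}; counting standard monomials gives mu = 6. Corank 2; j^3 = 3*s^3 is a perfect cube, so E-series; the 4-jet and mu = 6 give E_6.

Type E_{6}, Milnor number mu = 6.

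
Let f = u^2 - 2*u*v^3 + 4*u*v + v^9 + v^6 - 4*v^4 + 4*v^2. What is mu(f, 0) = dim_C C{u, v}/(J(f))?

8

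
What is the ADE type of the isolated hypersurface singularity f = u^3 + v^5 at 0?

The Hessian of f at 0 has rank 0. Corank 2; j^3 = u^3 is a perfect cube, so E-series; the 5-jet and mu = 8 give E_8.

E_8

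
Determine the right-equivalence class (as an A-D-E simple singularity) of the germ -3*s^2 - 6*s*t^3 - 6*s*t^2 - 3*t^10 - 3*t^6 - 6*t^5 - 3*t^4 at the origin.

A_9

The Hessian of f at 0 has rank 1. Corank 1: A-series; mu = 9 gives A_9.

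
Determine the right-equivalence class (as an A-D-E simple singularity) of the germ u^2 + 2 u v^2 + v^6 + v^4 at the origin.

A5

The Hessian of f at 0 has rank 1. Corank 1: A-series; mu = 5 gives A_5.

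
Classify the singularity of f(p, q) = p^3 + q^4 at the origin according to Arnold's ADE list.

The Hessian of f at 0 has rank 0. Corank 2; j^3 = p^3 is a perfect cube, so E-series; the 4-jet and mu = 6 give E_6.

E_6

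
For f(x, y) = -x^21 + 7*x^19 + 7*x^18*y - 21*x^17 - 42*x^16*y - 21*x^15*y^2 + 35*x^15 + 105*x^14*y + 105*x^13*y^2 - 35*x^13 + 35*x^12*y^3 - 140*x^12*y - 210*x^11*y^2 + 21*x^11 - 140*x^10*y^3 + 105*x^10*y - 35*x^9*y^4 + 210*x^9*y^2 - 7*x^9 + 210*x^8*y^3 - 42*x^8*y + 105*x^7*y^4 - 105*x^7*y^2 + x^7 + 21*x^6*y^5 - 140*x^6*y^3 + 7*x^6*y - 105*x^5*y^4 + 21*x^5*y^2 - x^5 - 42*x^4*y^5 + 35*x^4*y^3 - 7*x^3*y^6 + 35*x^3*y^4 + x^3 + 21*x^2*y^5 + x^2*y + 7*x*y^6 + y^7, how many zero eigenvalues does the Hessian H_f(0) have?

The Hessian at 0 is [[0, 0], [0, 0]] of rank 0; hence corank 2.

2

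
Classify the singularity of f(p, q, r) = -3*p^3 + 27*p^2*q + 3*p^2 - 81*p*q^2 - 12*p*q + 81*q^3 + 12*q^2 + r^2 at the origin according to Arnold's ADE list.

A_2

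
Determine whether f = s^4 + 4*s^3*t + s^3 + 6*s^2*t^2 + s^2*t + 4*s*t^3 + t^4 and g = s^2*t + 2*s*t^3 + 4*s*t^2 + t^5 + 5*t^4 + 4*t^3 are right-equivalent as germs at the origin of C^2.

Yes.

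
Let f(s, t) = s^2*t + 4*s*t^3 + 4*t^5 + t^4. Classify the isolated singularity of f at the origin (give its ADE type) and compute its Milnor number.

The Hessian of f at 0 has rank 0. Corank 2; j^3 = s^2*t has shape L^2 M (L != M), so D-series; mu = 5 gives D_5.

Type D_{5}, Milnor number mu = 5.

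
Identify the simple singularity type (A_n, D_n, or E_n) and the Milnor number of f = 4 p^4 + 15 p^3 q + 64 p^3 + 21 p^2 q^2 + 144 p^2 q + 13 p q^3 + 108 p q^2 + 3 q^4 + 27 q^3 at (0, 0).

The Hessian of f at 0 is [[0, 0], [0, 0]] with rank 0, so corank 2. A Groebner basis of the Jacobian ideal J(f) in C{p,q} is {196608*p^2 + 294912*p*q + q^4 + 64*q^3 + 110592*q^2, p^3 + 1008*p^2 + 1512*p*q + 3*q^3/4 + 567*q^2, p^2*q - 832*p^2 - 1248*p*q - 5*q^3/6 - 468*q^2, 512*p^2 + p*q^2 + 768*p*q + 11*q^3/12 + 288*q^2}; counting standard monomials gives mu = 7. Corank 2; j^3 = (4*p + 3*q)^3 is a perfect cube, so E-series; the 4-jet and mu = 7 give E_7.

Type E_{7}, Milnor number mu = 7.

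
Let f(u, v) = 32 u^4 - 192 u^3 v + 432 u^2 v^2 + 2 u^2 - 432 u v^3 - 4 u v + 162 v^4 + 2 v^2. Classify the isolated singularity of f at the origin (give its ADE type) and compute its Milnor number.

Type A_{3}, Milnor number mu = 3.

The Hessian of f at 0 has rank 1. Corank 1: A-series; mu = 3 gives A_3.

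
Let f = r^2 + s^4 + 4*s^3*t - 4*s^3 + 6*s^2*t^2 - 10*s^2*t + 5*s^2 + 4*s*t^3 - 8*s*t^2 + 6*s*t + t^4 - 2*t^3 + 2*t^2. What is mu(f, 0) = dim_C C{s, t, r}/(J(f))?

1

The Hessian of f at 0 has rank 3. Corank 0: nondegenerate Morse point, so A_1.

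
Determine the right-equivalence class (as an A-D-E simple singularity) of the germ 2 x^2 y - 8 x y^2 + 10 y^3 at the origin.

D4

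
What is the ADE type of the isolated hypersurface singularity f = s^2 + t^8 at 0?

A7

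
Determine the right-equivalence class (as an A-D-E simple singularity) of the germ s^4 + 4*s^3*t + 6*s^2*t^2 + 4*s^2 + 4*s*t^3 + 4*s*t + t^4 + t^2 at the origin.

A3

The Hessian of f at 0 is [[8, 4], [4, 2]] with rank 1, so corank 1. A Groebner basis of the Jacobian ideal J(f) in C{s,t} is {t^3, s + t/2}; counting standard monomials gives mu = 3. Corank 1: A-series; mu = 3 gives A_3.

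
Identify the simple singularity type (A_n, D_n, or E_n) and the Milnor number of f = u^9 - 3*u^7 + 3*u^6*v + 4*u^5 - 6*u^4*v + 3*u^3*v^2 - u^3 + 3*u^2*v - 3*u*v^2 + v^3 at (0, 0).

The Hessian of f at 0 has rank 0. Corank 2; j^3 = -(u - v)^3 is a perfect cube, so E-series; the 5-jet and mu = 8 give E_8.

Type E_{8}, Milnor number mu = 8.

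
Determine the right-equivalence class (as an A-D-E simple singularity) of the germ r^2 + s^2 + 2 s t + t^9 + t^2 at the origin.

The Hessian of f at 0 is [[2, 2, 0], [2, 2, 0], [0, 0, 2]] with rank 2, so corank 1. A Groebner basis of the Jacobian ideal J(f) in C{s,t,r} is {t^8, s + t, r}; counting standard monomials gives mu = 8. Corank 1: A-series; mu = 8 gives A_8.

A8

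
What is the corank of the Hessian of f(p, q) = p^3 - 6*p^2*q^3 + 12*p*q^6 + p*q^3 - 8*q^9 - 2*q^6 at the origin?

2

Hessian at 0 has rank 0.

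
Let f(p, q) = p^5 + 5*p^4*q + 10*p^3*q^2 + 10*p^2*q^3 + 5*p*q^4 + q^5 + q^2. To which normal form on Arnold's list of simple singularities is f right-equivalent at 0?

A4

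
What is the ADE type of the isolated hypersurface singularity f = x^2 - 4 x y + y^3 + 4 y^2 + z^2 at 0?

The Hessian of f at 0 has rank 2. Corank 1: A-series; mu = 2 gives A_2.

A2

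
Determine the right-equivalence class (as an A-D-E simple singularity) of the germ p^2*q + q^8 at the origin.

The Hessian of f at 0 has rank 0. Corank 2; j^3 = p^2*q has shape L^2 M (L != M), so D-series; mu = 9 gives D_9.

D_{9}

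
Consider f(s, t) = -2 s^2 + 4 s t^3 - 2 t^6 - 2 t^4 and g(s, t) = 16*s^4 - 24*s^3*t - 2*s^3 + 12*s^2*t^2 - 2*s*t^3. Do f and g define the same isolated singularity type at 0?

The Hessian of f at 0 has rank 1. Corank 1: A-series; mu = 3 gives A_3. The Hessian of g at 0 has rank 0. Corank 2; j^3 = -2*s^3 is a perfect cube, so E-series; the 4-jet and mu = 7 give E_7. f is A_3 but g is E_7, hence not right-equivalent.

No.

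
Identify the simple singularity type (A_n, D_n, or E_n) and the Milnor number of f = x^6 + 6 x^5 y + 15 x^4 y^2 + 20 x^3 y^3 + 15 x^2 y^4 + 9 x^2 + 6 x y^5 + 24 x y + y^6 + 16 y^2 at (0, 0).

Type A_5, Milnor number mu = 5.

The Hessian of f at 0 has rank 1. Corank 1: A-series; mu = 5 gives A_5.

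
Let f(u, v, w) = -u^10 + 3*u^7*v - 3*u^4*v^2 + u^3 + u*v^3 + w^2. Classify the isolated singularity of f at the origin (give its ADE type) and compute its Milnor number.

The Hessian of f at 0 has rank 1. Corank 2; j^3 = u^3 is a perfect cube, so E-series; the 4-jet and mu = 7 give E_7.

Type E7, Milnor number mu = 7.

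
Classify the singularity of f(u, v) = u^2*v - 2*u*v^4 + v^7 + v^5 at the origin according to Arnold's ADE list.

The Hessian of f at 0 has rank 0. Corank 2; j^3 = u^2*v has shape L^2 M (L != M), so D-series; mu = 6 gives D_6.

D_{6}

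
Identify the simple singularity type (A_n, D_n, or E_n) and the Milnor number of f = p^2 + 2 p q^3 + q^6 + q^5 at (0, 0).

The Hessian of f at 0 is [[2, 0], [0, 0]] with rank 1, so corank 1. A Groebner basis of the Jacobian ideal J(f) in C{p,q} is {p + q^3, p^2, p*q}; counting standard monomials gives mu = 4. Corank 1: A-series; mu = 4 gives A_4.

Type A_{4}, Milnor number mu = 4.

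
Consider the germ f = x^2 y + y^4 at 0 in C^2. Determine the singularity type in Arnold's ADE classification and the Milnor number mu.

Type D5, Milnor number mu = 5.

The Hessian of f at 0 has rank 0. Corank 2; j^3 = x^2*y has shape L^2 M (L != M), so D-series; mu = 5 gives D_5.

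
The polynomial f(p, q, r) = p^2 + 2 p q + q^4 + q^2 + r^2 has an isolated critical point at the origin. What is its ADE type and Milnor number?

The Hessian of f at 0 is [[2, 2, 0], [2, 2, 0], [0, 0, 2]] with rank 2, so corank 1. A Groebner basis of the Jacobian ideal J(f) in C{p,q,r} is {q^3, p + q, r}; counting standard monomials gives mu = 3. Corank 1: A-series; mu = 3 gives A_3.

Type A_3, Milnor number mu = 3.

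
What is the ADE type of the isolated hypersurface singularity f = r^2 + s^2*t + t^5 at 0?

D_{6}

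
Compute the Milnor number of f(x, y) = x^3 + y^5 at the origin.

8

The Hessian of f at 0 has rank 0. Corank 2; j^3 = x^3 is a perfect cube, so E-series; the 5-jet and mu = 8 give E_8.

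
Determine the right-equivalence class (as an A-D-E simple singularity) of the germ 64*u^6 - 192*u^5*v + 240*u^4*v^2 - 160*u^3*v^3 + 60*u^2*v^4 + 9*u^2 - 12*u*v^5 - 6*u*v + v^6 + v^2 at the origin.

A_{5}

The Hessian of f at 0 has rank 1. Corank 1: A-series; mu = 5 gives A_5.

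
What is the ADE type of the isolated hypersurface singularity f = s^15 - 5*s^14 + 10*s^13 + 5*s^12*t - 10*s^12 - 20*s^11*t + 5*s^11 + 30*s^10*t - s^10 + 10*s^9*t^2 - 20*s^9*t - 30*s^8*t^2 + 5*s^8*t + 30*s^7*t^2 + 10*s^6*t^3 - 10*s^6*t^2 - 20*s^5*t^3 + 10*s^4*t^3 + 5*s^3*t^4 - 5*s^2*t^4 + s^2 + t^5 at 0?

The Hessian of f at 0 is [[2, 0], [0, 0]] with rank 1, so corank 1. A Groebner basis of the Jacobian ideal J(f) in C{s,t} is {t^4, s}; counting standard monomials gives mu = 4. Corank 1: A-series; mu = 4 gives A_4.

A4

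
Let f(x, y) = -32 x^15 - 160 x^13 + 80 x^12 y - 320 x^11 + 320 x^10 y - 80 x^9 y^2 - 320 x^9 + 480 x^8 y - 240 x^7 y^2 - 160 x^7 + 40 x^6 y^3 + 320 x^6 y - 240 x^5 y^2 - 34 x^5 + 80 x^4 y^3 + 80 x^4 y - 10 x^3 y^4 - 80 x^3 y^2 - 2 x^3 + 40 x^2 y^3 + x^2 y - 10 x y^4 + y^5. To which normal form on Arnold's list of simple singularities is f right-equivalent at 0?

D_{6}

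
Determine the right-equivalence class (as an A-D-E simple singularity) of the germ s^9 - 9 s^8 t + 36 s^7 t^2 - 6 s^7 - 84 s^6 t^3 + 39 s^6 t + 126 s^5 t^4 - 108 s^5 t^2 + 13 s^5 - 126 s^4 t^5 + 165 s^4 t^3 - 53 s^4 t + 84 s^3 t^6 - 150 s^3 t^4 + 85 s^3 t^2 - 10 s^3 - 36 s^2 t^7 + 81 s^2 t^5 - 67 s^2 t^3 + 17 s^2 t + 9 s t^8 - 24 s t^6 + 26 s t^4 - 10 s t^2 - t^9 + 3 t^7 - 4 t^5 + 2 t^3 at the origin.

The Hessian of f at 0 is [[0, 0], [0, 0]] with rank 0, so corank 2. A Groebner basis of the Jacobian ideal J(f) in C{s,t} is {t^3, s^2 - 2*t^2/11, s*t - 5*t^2/11}; counting standard monomials gives mu = 4. Corank 2; j^3 = -(2*s - t)*(5*s^2 - 6*s*t + 2*t^2) splits into three distinct lines over C (the quadratic factor has nonzero discriminant), so D_4.

D_4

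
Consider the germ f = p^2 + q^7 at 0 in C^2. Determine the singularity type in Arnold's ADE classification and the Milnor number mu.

Type A6, Milnor number mu = 6.

The Hessian of f at 0 has rank 1. Corank 1: A-series; mu = 6 gives A_6.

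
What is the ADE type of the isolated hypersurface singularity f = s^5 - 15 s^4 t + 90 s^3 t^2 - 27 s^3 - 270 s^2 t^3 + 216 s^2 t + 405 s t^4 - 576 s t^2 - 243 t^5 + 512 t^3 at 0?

E8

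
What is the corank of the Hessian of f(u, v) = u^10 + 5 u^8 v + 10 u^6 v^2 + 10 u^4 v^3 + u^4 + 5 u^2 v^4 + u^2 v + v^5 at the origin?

2

Hessian at 0 has rank 0.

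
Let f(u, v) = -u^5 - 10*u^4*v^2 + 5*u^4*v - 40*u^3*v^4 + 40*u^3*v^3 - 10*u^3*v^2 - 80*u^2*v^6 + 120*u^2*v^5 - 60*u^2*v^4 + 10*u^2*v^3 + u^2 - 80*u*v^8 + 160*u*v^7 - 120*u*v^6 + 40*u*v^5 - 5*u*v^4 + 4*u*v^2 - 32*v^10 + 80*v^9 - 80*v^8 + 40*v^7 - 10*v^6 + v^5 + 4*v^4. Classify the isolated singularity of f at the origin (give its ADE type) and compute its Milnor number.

Type A_4, Milnor number mu = 4.

The Hessian of f at 0 has rank 1. Corank 1: A-series; mu = 4 gives A_4.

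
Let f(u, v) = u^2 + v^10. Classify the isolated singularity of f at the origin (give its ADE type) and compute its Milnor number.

The Hessian of f at 0 has rank 1. Corank 1: A-series; mu = 9 gives A_9.

Type A_{9}, Milnor number mu = 9.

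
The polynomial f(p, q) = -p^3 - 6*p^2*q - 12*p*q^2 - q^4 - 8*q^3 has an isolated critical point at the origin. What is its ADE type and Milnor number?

Type E6, Milnor number mu = 6.

The Hessian of f at 0 is [[0, 0], [0, 0]] with rank 0, so corank 2. A Groebner basis of the Jacobian ideal J(f) in C{p,q} is {q^3, p^2 + 4*p*q + 4*q^2}; counting standard monomials gives mu = 6. Corank 2; j^3 = -(p + 2*q)^3 is a perfect cube, so E-series; the 4-jet and mu = 6 give E_6.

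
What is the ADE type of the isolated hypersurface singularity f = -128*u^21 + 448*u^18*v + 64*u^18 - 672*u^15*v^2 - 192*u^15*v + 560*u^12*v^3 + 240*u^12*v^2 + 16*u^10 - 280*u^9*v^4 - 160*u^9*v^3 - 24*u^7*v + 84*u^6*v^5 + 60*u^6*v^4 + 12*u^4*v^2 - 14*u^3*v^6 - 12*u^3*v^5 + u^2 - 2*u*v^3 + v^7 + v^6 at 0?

A6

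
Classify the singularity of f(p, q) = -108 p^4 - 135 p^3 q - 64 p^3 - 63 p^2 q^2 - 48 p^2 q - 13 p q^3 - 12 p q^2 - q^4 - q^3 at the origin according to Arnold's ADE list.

E7

The Hessian of f at 0 has rank 0. Corank 2; j^3 = -(4*p + q)^3 is a perfect cube, so E-series; the 4-jet and mu = 7 give E_7.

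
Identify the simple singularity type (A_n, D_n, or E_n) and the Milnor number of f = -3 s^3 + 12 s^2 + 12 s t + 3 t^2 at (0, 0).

The Hessian of f at 0 has rank 1. Corank 1: A-series; mu = 2 gives A_2.

Type A_{2}, Milnor number mu = 2.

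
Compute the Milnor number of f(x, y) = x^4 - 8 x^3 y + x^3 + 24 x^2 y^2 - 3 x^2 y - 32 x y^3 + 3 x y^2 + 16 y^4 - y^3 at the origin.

6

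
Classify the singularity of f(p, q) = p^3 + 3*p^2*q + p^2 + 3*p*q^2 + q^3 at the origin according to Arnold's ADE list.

The Hessian of f at 0 has rank 1. Corank 1: A-series; mu = 2 gives A_2.

A_{2}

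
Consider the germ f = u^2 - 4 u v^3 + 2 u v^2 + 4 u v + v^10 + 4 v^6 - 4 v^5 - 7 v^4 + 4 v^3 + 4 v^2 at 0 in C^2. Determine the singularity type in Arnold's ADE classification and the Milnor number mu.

Type A_{9}, Milnor number mu = 9.

The Hessian of f at 0 has rank 1. Corank 1: A-series; mu = 9 gives A_9.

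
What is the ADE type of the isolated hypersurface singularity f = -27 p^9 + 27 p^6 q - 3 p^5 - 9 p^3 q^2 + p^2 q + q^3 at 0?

The Hessian of f at 0 has rank 0. Corank 2; j^3 = q*(p^2 + q^2) splits into three distinct lines over C (the quadratic factor has nonzero discriminant), so D_4.

D_4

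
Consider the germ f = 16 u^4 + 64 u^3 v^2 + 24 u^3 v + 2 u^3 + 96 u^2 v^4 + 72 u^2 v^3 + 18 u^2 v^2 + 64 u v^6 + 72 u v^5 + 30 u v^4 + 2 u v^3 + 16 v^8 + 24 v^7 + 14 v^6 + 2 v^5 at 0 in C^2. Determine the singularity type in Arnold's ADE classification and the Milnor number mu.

The Hessian of f at 0 has rank 0. Corank 2; j^3 = 2*u^3 is a perfect cube, so E-series; the 4-jet and mu = 7 give E_7.

Type E_7, Milnor number mu = 7.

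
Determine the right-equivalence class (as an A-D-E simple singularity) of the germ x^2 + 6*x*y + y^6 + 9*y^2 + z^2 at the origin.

A5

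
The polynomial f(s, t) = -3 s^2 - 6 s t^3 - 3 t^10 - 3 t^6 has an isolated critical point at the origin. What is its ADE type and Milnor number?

Type A9, Milnor number mu = 9.

The Hessian of f at 0 is [[-6, 0], [0, 0]] with rank 1, so corank 1. A Groebner basis of the Jacobian ideal J(f) in C{s,t} is {s^3, s + t^3}; counting standard monomials gives mu = 9. Corank 1: A-series; mu = 9 gives A_9.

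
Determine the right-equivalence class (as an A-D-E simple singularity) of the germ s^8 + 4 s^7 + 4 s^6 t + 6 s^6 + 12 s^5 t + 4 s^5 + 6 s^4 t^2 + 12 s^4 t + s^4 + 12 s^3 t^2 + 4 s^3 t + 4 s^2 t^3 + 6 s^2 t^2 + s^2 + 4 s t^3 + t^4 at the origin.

The Hessian of f at 0 has rank 1. Corank 1: A-series; mu = 3 gives A_3.

A_{3}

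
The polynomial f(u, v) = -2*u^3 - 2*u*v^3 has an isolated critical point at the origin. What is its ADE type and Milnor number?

The Hessian of f at 0 is [[0, 0], [0, 0]] with rank 0, so corank 2. A Groebner basis of the Jacobian ideal J(f) in C{u,v} is {u^3, u*v^2, 3*u^2 + v^3}; counting standard monomials gives mu = 7. Corank 2; j^3 = -2*u^3 is a perfect cube, so E-series; the 4-jet and mu = 7 give E_7.

Type E7, Milnor number mu = 7.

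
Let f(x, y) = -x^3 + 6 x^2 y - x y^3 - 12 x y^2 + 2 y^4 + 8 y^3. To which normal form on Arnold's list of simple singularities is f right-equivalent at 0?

E7

The Hessian of f at 0 has rank 0. Corank 2; j^3 = -(x - 2*y)^3 is a perfect cube, so E-series; the 4-jet and mu = 7 give E_7.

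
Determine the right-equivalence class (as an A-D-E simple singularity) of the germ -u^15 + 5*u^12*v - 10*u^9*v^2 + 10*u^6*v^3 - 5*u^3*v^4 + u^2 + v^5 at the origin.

A4

The Hessian of f at 0 is [[2, 0], [0, 0]] with rank 1, so corank 1. A Groebner basis of the Jacobian ideal J(f) in C{u,v} is {v^4, u}; counting standard monomials gives mu = 4. Corank 1: A-series; mu = 4 gives A_4.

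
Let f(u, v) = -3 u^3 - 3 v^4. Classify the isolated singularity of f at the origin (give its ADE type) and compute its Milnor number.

The Hessian of f at 0 is [[0, 0], [0, 0]] with rank 0, so corank 2. A Groebner basis of the Jacobian ideal J(f) in C{u,v} is {v^3, u^2}; counting standard monomials gives mu = 6. Corank 2; j^3 = -3*u^3 is a perfect cube, so E-series; the 4-jet and mu = 6 give E_6.

Type E_{6}, Milnor number mu = 6.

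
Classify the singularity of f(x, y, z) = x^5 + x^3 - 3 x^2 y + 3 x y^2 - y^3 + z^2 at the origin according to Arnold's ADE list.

E_{8}

The Hessian of f at 0 is [[0, 0, 0], [0, 0, 0], [0, 0, 2]] with rank 1, so corank 2. A Groebner basis of the Jacobian ideal J(f) in C{x,y,z} is {y^5, x*y^3 - 3*y^4/4, x^2 - 2*x*y + y^2, z}; counting standard monomials gives mu = 8. Corank 2; j^3 = (x - y)^3 is a perfect cube, so E-series; the 5-jet and mu = 8 give E_8.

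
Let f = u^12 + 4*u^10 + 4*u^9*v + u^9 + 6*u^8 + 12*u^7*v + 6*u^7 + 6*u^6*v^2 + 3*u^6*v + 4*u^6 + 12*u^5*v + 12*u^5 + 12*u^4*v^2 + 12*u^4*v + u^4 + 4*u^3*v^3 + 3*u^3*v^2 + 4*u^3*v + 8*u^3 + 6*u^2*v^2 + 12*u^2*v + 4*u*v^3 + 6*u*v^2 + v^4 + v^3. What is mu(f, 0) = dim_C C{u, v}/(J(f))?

6

The Hessian of f at 0 is [[0, 0], [0, 0]] with rank 0, so corank 2. A Groebner basis of the Jacobian ideal J(f) in C{u,v} is {v^4, u*v^2 + 2*v^3/3, u^2 + u*v + v^2/4}; counting standard monomials gives mu = 6. Corank 2; j^3 = (2*u + v)^3 is a perfect cube, so E-series; the 4-jet and mu = 6 give E_6.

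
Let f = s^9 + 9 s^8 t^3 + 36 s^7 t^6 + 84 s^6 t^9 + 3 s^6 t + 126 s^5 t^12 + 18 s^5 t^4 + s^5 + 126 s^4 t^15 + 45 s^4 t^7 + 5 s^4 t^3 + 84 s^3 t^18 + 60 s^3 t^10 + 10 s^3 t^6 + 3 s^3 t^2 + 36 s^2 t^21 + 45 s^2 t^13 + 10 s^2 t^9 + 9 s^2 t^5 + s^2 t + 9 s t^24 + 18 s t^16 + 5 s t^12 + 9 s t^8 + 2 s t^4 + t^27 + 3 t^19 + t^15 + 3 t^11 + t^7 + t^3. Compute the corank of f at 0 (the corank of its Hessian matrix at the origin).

2

The Hessian at 0 is [[0, 0], [0, 0]] of rank 0; hence corank 2.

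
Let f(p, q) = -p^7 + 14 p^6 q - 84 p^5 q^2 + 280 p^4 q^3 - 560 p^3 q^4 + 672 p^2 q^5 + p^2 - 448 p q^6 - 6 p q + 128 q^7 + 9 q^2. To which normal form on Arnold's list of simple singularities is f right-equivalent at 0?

A_6

The Hessian of f at 0 has rank 1. Corank 1: A-series; mu = 6 gives A_6.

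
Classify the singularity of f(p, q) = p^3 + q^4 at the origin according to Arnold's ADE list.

E_{6}

The Hessian of f at 0 has rank 0. Corank 2; j^3 = p^3 is a perfect cube, so E-series; the 4-jet and mu = 6 give E_6.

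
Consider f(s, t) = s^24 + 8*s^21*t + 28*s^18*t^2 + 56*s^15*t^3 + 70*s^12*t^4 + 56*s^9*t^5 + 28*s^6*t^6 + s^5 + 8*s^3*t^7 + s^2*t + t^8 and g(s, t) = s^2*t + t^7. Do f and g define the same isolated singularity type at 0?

No.

The Hessian of f at 0 has rank 0. Corank 2; j^3 = s^2*t has shape L^2 M (L != M), so D-series; mu = 9 gives D_9. The Hessian of g at 0 has rank 0. Corank 2; j^3 = s^2*t has shape L^2 M (L != M), so D-series; mu = 8 gives D_8. f is D_9 but g is D_8, hence not right-equivalent.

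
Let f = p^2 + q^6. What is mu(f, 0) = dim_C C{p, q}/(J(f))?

The Hessian of f at 0 has rank 1. Corank 1: A-series; mu = 5 gives A_5.

5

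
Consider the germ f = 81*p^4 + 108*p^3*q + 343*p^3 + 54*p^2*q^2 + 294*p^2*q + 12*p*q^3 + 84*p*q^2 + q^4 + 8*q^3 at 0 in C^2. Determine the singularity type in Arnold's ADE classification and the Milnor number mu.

Type E_6, Milnor number mu = 6.

The Hessian of f at 0 is [[0, 0], [0, 0]] with rank 0, so corank 2. A Groebner basis of the Jacobian ideal J(f) in C{p,q} is {q^4, p*q^2 + 19*q^3/63, p^2 + 4*p*q/7 + 4*q^2/49}; counting standard monomials gives mu = 6. Corank 2; j^3 = (7*p + 2*q)^3 is a perfect cube, so E-series; the 4-jet and mu = 6 give E_6.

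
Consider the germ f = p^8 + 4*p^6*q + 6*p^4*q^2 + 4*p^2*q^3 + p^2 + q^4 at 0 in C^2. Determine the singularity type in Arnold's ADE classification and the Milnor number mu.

Type A3, Milnor number mu = 3.

The Hessian of f at 0 has rank 1. Corank 1: A-series; mu = 3 gives A_3.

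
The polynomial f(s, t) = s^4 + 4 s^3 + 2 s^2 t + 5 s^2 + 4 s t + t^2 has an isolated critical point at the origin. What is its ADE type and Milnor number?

Type A_{1}, Milnor number mu = 1.

The Hessian of f at 0 has rank 2. Corank 0: nondegenerate Morse point, so A_1.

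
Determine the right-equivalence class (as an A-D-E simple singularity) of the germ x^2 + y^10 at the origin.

The Hessian of f at 0 is [[2, 0], [0, 0]] with rank 1, so corank 1. A Groebner basis of the Jacobian ideal J(f) in C{x,y} is {y^9, x}; counting standard monomials gives mu = 9. Corank 1: A-series; mu = 9 gives A_9.

A_{9}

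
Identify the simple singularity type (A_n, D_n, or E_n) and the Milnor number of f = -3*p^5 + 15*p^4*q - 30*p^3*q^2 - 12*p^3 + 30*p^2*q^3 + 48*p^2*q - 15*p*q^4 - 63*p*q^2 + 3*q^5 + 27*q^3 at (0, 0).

Type D_6, Milnor number mu = 6.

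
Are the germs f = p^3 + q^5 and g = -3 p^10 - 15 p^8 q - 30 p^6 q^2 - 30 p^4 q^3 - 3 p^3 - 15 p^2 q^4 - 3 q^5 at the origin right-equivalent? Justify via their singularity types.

The Hessian of f at 0 has rank 0. Corank 2; j^3 = p^3 is a perfect cube, so E-series; the 5-jet and mu = 8 give E_8. The Hessian of g at 0 has rank 0. Corank 2; j^3 = -3*p^3 is a perfect cube, so E-series; the 5-jet and mu = 8 give E_8. Both have type E_8, hence right-equivalent.

Yes.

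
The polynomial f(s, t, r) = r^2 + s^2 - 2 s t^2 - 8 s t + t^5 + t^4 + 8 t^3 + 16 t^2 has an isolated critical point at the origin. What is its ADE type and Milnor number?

Type A_{4}, Milnor number mu = 4.

The Hessian of f at 0 has rank 2. Corank 1: A-series; mu = 4 gives A_4.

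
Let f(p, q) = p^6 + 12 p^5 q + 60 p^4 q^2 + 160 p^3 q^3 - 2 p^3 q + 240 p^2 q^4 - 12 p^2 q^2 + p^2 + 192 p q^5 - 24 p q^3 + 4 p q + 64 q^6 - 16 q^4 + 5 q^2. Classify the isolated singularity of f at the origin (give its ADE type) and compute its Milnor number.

Type A_{1}, Milnor number mu = 1.

The Hessian of f at 0 has rank 2. Corank 0: nondegenerate Morse point, so A_1.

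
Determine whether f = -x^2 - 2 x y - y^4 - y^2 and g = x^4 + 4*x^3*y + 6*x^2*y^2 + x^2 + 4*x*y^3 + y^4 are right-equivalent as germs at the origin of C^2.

Yes.

The Hessian of f at 0 is [[-2, -2], [-2, -2]] with rank 1, so corank 1. A Groebner basis of the Jacobian ideal J(f) in C{x,y} is {y^3, x + y}; counting standard monomials gives mu = 3. Corank 1: A-series; mu = 3 gives A_3. The Hessian of g at 0 is [[2, 0], [0, 0]] with rank 1, so corank 1. A Groebner basis of the Jacobian ideal J(g) in C{x,y} is {y^3, x}; counting standard monomials gives mu = 3. Corank 1: A-series; mu = 3 gives A_3. Both have type A_3, hence right-equivalent.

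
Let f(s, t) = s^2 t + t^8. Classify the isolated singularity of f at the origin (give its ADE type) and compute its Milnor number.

Type D_{9}, Milnor number mu = 9.

The Hessian of f at 0 has rank 0. Corank 2; j^3 = s^2*t has shape L^2 M (L != M), so D-series; mu = 9 gives D_9.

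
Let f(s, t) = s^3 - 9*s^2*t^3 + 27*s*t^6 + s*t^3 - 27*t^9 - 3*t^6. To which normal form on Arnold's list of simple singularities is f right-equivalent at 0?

E_7

The Hessian of f at 0 has rank 0. Corank 2; j^3 = s^3 is a perfect cube, so E-series; the 4-jet and mu = 7 give E_7.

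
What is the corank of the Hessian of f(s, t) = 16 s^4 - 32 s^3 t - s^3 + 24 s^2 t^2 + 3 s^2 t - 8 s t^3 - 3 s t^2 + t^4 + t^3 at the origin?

2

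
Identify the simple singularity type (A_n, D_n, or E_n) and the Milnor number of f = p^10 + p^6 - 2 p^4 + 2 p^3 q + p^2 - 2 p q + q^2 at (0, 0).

The Hessian of f at 0 has rank 1. Corank 1: A-series; mu = 9 gives A_9.

Type A_9, Milnor number mu = 9.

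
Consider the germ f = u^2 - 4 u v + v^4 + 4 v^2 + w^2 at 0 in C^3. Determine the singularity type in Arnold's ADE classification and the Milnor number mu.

The Hessian of f at 0 has rank 2. Corank 1: A-series; mu = 3 gives A_3.

Type A_{3}, Milnor number mu = 3.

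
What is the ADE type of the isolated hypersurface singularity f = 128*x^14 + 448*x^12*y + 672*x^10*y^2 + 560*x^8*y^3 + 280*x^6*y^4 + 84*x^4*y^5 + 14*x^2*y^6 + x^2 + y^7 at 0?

The Hessian of f at 0 is [[2, 0], [0, 0]] with rank 1, so corank 1. A Groebner basis of the Jacobian ideal J(f) in C{x,y} is {y^6, x}; counting standard monomials gives mu = 6. Corank 1: A-series; mu = 6 gives A_6.

A_{6}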